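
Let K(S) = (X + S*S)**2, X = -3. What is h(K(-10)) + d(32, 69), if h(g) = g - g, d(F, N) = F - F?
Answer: 0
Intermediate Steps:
d(F, N) = 0
K(S) = (-3 + S**2)**2 (K(S) = (-3 + S*S)**2 = (-3 + S**2)**2)
h(g) = 0
h(K(-10)) + d(32, 69) = 0 + 0 = 0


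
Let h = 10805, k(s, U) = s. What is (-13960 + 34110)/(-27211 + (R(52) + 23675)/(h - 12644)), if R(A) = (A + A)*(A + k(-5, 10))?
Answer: -6175975/8344932 ≈ -0.74009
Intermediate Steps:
R(A) = 2*A*(-5 + A) (R(A) = (A + A)*(A - 5) = (2*A)*(-5 + A) = 2*A*(-5 + A))
(-13960 + 34110)/(-27211 + (R(52) + 23675)/(h - 12644)) = (-13960 + 34110)/(-27211 + (2*52*(-5 + 52) + 23675)/(10805 - 12644)) = 20150/(-27211 + (2*52*47 + 23675)/(-1839)) = 20150/(-27211 + (4888 + 23675)*(-1/1839)) = 20150/(-27211 + 28563*(-1/1839)) = 20150/(-27211 - 9521/613) = 20150/(-16689864/613) = 20150*(-613/16689864) = -6175975/8344932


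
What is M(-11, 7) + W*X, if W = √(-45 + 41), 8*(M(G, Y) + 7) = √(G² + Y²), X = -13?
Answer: -7 - 26*I + √170/8 ≈ -5.3702 - 26.0*I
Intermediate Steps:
M(G, Y) = -7 + √(G² + Y²)/8
W = 2*I (W = √(-4) = 2*I ≈ 2.0*I)
M(-11, 7) + W*X = (-7 + √((-11)² + 7²)/8) + (2*I)*(-13) = (-7 + √(121 + 49)/8) - 26*I = (-7 + √170/8) - 26*I = -7 - 26*I + √170/8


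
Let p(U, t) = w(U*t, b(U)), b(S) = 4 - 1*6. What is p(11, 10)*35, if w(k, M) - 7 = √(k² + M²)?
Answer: 245 + 70*√3026 ≈ 4095.6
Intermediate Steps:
b(S) = -2 (b(S) = 4 - 6 = -2)
w(k, M) = 7 + √(M² + k²) (w(k, M) = 7 + √(k² + M²) = 7 + √(M² + k²))
p(U, t) = 7 + √(4 + U²*t²) (p(U, t) = 7 + √((-2)² + (U*t)²) = 7 + √(4 + U²*t²))
p(11, 10)*35 = (7 + √(4 + 11²*10²))*35 = (7 + √(4 + 121*100))*35 = (7 + √(4 + 12100))*35 = (7 + √12104)*35 = (7 + 2*√3026)*35 = 245 + 70*√3026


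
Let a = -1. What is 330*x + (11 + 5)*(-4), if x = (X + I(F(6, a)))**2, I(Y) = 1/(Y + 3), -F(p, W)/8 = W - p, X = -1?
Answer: 887336/3481 ≈ 254.91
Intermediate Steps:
F(p, W) = -8*W + 8*p (F(p, W) = -8*(W - p) = -8*W + 8*p)
I(Y) = 1/(3 + Y)
x = 3364/3481 (x = (-1 + 1/(3 + (-8*(-1) + 8*6)))**2 = (-1 + 1/(3 + (8 + 48)))**2 = (-1 + 1/(3 + 56))**2 = (-1 + 1/59)**2 = (-58/59)**2 = 3364/3481 ≈ 0.96639)
330*x + (11 + 5)*(-4) = 330*(3364/3481) + (11 + 5)*(-4) = 1110120/3481 + 16*(-4) = 1110120/3481 - 64 = 887336/3481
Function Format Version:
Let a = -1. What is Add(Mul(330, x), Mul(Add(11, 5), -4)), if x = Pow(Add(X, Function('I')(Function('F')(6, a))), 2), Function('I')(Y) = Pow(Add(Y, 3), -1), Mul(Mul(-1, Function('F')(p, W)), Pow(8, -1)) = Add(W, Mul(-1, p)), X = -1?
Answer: Rational(887336, 3481) ≈ 254.91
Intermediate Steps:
Function('F')(p, W) = Add(Mul(-8, W), Mul(8, p)) (Function('F')(p, W) = Mul(-8, Add(W, Mul(-1, p))) = Add(Mul(-8, W), Mul(8, p)))
Function('I')(Y) = Pow(Add(3, Y), -1)
x = Rational(3364, 3481) (x = Pow(Add(-1, Pow(Add(3, Add(Mul(-8, -1), Mul(8, 6))), -1)), 2) = Pow(Add(-1, Pow(Add(3, Add(8, 48)), -1)), 2) = Pow(Add(-1, Pow(Add(3, 56), -1)), 2) = Pow(Add(-1, Pow(59, -1)), 2) = Pow(Add(-1, Rational(1, 59)), 2) = Pow(Rational(-58, 59), 2) = Rational(3364, 3481) ≈ 0.96639)
Add(Mul(330, x), Mul(Add(11, 5), -4)) = Add(Mul(330, Rational(3364, 3481)), Mul(Add(11, 5), -4)) = Add(Rational(1110120, 3481), Mul(16, -4)) = Add(Rational(1110120, 3481), -64) = Rational(887336, 3481)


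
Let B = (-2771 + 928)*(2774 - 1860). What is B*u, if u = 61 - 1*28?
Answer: -55588566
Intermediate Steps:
B = -1684502 (B = -1843*914 = -1684502)
u = 33 (u = 61 - 28 = 33)
B*u = -1684502*33 = -55588566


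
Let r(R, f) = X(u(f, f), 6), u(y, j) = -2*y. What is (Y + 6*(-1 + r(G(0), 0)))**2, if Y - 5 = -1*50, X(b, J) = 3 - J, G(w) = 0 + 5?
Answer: 4761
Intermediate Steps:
G(w) = 5
r(R, f) = -3 (r(R, f) = 3 - 1*6 = 3 - 6 = -3)
Y = -45 (Y = 5 - 1*50 = 5 - 50 = -45)
(Y + 6*(-1 + r(G(0), 0)))**2 = (-45 + 6*(-1 - 3))**2 = (-45 + 6*(-4))**2 = (-45 - 24)**2 = (-69)**2 = 4761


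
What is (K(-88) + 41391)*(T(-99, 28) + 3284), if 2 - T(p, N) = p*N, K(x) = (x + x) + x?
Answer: 249147366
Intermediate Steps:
K(x) = 3*x (K(x) = 2*x + x = 3*x)
T(p, N) = 2 - N*p (T(p, N) = 2 - p*N = 2 - N*p)
(K(-88) + 41391)*(T(-99, 28) + 3284) = (3*(-88) + 41391)*((2 - 1*28*(-99)) + 3284) = (-264 + 41391)*((2 + 2772) + 3284) = 41127*(2774 + 3284) = 41127*6058 = 249147366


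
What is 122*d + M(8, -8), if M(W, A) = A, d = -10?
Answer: -1228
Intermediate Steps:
122*d + M(8, -8) = 122*(-10) - 8 = -1220 - 8 = -1228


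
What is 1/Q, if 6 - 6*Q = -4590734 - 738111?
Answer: 6/5328851 ≈ 1.1259e-6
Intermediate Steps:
Q = 5328851/6 (Q = 1 - (-4590734 - 738111)/6 = 1 - ⅙*(-5328845) = 1 + 5328845/6 = 5328851/6 ≈ 8.8814e+5)
1/Q = 1/(5328851/6) = 6/5328851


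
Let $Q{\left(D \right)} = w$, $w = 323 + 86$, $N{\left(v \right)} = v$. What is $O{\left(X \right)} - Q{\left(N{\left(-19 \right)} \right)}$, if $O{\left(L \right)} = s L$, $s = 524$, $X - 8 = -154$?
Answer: $-76913$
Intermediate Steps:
$X = -146$ ($X = 8 - 154 = -146$)
$O{\left(L \right)} = 524 L$
$w = 409$
$Q{\left(D \right)} = 409$
$O{\left(X \right)} - Q{\left(N{\left(-19 \right)} \right)} = 524 \left(-146\right) - 409 = -76504 - 409 = -76913$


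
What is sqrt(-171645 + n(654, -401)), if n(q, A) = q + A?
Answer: 8*I*sqrt(2678) ≈ 414.0*I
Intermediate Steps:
n(q, A) = A + q
sqrt(-171645 + n(654, -401)) = sqrt(-171645 + (-401 + 654)) = sqrt(-171645 + 253) = sqrt(-171392) = 8*I*sqrt(2678)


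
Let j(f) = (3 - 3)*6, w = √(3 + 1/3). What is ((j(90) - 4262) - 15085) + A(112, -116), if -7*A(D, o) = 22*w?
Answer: -19347 - 22*√30/21 ≈ -19353.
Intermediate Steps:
w = √30/3 (w = √(3 + ⅓) = √(10/3) = √30/3 ≈ 1.8257)
j(f) = 0 (j(f) = 0*6 = 0)
A(D, o) = -22*√30/21 (A(D, o) = -22*√30/3/7 = -22*√30/21)
((j(90) - 4262) - 15085) + A(112, -116) = ((0 - 4262) - 15085) - 22*√30/21 = (-4262 - 15085) - 22*√30/21 = -19347 - 22*√30/21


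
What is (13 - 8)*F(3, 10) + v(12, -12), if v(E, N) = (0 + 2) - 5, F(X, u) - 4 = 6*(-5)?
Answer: -133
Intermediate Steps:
F(X, u) = -26 (F(X, u) = 4 + 6*(-5) = 4 - 30 = -26)
v(E, N) = -3 (v(E, N) = 2 - 5 = -3)
(13 - 8)*F(3, 10) + v(12, -12) = (13 - 8)*(-26) - 3 = 5*(-26) - 3 = -130 - 3 = -133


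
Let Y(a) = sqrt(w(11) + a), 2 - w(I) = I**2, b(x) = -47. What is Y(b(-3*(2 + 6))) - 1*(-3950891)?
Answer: 3950891 + I*sqrt(166) ≈ 3.9509e+6 + 12.884*I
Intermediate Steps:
w(I) = 2 - I**2
Y(a) = sqrt(-119 + a) (Y(a) = sqrt((2 - 1*11**2) + a) = sqrt((2 - 1*121) + a) = sqrt((2 - 121) + a) = sqrt(-119 + a))
Y(b(-3*(2 + 6))) - 1*(-3950891) = sqrt(-119 - 47) - 1*(-3950891) = sqrt(-166) + 3950891 = I*sqrt(166) + 3950891 = 3950891 + I*sqrt(166)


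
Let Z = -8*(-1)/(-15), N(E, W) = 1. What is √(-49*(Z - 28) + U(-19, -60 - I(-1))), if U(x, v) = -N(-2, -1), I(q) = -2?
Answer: √314355/15 ≈ 37.378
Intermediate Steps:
U(x, v) = -1 (U(x, v) = -1*1 = -1)
Z = -8/15 (Z = 8*(-1/15) = -8/15 ≈ -0.53333)
√(-49*(Z - 28) + U(-19, -60 - I(-1))) = √(-49*(-8/15 - 28) - 1) = √(-49*(-428/15) - 1) = √(20972/15 - 1) = √(20957/15) = √314355/15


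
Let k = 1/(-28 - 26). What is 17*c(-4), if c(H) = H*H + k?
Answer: 14671/54 ≈ 271.69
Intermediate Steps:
k = -1/54 (k = 1/(-54) = -1/54 ≈ -0.018519)
c(H) = -1/54 + H**2 (c(H) = H*H - 1/54 = H**2 - 1/54 = -1/54 + H**2)
17*c(-4) = 17*(-1/54 + (-4)**2) = 17*(-1/54 + 16) = 17*(863/54) = 14671/54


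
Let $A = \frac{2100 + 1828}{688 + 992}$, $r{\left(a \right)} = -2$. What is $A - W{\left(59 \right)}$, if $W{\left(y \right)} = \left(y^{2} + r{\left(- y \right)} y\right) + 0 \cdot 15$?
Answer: $- \frac{705739}{210} \approx -3360.7$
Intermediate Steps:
$A = \frac{491}{210}$ ($A = \frac{3928}{1680} = 3928 \cdot \frac{1}{1680} = \frac{491}{210} \approx 2.3381$)
$W{\left(y \right)} = y^{2} - 2 y$ ($W{\left(y \right)} = \left(y^{2} - 2 y\right) + 0 \cdot 15 = \left(y^{2} - 2 y\right) + 0 = y^{2} - 2 y$)
$A - W{\left(59 \right)} = \frac{491}{210} - 59 \left(-2 + 59\right) = \frac{491}{210} - 59 \cdot 57 = \frac{491}{210} - 3363 = - \frac{705739}{210}$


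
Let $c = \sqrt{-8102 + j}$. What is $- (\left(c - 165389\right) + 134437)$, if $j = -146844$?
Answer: $30952 - i \sqrt{154946} \approx 30952.0 - 393.63 i$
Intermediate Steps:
$c = i \sqrt{154946}$ ($c = \sqrt{-8102 - 146844} = \sqrt{-154946} = i \sqrt{154946} \approx 393.63 i$)
$- (\left(c - 165389\right) + 134437) = - (\left(i \sqrt{154946} - 165389\right) + 134437) = - (\left(-165389 + i \sqrt{154946}\right) + 134437) = - (-30952 + i \sqrt{154946}) = 30952 - i \sqrt{154946}$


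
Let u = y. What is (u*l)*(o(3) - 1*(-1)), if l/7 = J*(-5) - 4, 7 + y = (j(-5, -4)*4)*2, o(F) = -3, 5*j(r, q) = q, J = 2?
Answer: -13132/5 ≈ -2626.4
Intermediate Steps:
j(r, q) = q/5
y = -67/5 (y = -7 + (((⅕)*(-4))*4)*2 = -7 - ⅘*4*2 = -7 - 16/5*2 = -7 - 32/5 = -67/5 ≈ -13.400)
u = -67/5 ≈ -13.400
l = -98 (l = 7*(2*(-5) - 4) = 7*(-10 - 4) = 7*(-14) = -98)
(u*l)*(o(3) - 1*(-1)) = (-67/5*(-98))*(-3 - 1*(-1)) = 6566*(-3 + 1)/5 = (6566/5)*(-2) = -13132/5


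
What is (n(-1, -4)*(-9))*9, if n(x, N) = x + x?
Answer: 162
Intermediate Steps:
n(x, N) = 2*x
(n(-1, -4)*(-9))*9 = ((2*(-1))*(-9))*9 = -2*(-9)*9 = 18*9 = 162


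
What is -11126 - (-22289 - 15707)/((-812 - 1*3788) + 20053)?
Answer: -171892082/15453 ≈ -11124.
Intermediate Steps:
-11126 - (-22289 - 15707)/((-812 - 1*3788) + 20053) = -11126 - (-37996)/((-812 - 3788) + 20053) = -11126 - (-37996)/(-4600 + 20053) = -11126 - (-37996)/15453 = -11126 - 1*(-37996/15453) = -11126 + 37996/15453 = -171892082/15453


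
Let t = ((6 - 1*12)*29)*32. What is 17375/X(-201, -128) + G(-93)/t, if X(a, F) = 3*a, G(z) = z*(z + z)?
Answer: -17862449/559584 ≈ -31.921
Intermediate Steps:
t = -5568 (t = ((6 - 12)*29)*32 = -6*29*32 = -174*32 = -5568)
G(z) = 2*z² (G(z) = z*(2*z) = 2*z²)
17375/X(-201, -128) + G(-93)/t = 17375/((3*(-201))) + (2*(-93)²)/(-5568) = 17375/(-603) + (2*8649)*(-1/5568) = 17375*(-1/603) + 17298*(-1/5568) = -17375/603 - 2883/928 = -17862449/559584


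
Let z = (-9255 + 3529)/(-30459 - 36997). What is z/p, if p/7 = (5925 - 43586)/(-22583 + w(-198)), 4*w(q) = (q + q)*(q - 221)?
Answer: -3864641/635115104 ≈ -0.0060849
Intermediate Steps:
w(q) = q*(-221 + q)/2 (w(q) = ((q + q)*(q - 221))/4 = ((2*q)*(-221 + q))/4 = (2*q*(-221 + q))/4 = q*(-221 + q)/2)
z = 2863/33728 (z = -5726/(-67456) = -5726*(-1/67456) = 2863/33728 ≈ 0.084885)
p = -263627/18898 (p = 7*((5925 - 43586)/(-22583 + (½)*(-198)*(-221 - 198))) = 7*(-37661/(-22583 + (½)*(-198)*(-419))) = 7*(-37661/(-22583 + 41481)) = 7*(-37661/18898) = -263627/18898 ≈ -13.950)
z/p = 2863/(33728*(-263627/18898)) = (2863/33728)*(-18898/263627) = -3864641/635115104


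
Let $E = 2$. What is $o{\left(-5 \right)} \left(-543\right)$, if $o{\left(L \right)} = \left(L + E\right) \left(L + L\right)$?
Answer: $-16290$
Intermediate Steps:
$o{\left(L \right)} = 2 L \left(2 + L\right)$ ($o{\left(L \right)} = \left(L + 2\right) \left(L + L\right) = \left(2 + L\right) 2 L = 2 L \left(2 + L\right)$)
$o{\left(-5 \right)} \left(-543\right) = 2 \left(-5\right) \left(2 - 5\right) \left(-543\right) = 2 \left(-5\right) \left(-3\right) \left(-543\right) = 30 \left(-543\right) = -16290$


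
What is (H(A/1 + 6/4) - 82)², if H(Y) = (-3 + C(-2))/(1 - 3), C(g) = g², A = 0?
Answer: 27225/4 ≈ 6806.3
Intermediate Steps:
H(Y) = -½ (H(Y) = (-3 + (-2)²)/(1 - 3) = (-3 + 4)/(-2) = 1*(-½) = -½)
(H(A/1 + 6/4) - 82)² = (-½ - 82)² = (-165/2)² = 27225/4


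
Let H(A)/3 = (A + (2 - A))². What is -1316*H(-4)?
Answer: -15792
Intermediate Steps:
H(A) = 12 (H(A) = 3*(A + (2 - A))² = 3*2² = 3*4 = 12)
-1316*H(-4) = -1316*12 = -15792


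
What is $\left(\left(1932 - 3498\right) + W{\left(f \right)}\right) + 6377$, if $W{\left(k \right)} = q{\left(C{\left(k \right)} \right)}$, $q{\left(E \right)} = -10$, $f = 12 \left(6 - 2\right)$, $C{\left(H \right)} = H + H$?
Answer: $4801$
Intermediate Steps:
$C{\left(H \right)} = 2 H$
$f = 48$ ($f = 12 \left(6 - 2\right) = 12 \cdot 4 = 48$)
$W{\left(k \right)} = -10$
$\left(\left(1932 - 3498\right) + W{\left(f \right)}\right) + 6377 = \left(\left(1932 - 3498\right) - 10\right) + 6377 = \left(-1566 - 10\right) + 6377 = -1576 + 6377 = 4801$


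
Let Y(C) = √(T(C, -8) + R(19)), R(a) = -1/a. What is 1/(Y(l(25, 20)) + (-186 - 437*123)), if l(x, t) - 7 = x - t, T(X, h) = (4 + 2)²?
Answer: -1024803/55274798728 - √12977/55274798728 ≈ -1.8542e-5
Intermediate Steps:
T(X, h) = 36 (T(X, h) = 6² = 36)
l(x, t) = 7 + x - t (l(x, t) = 7 + (x - t) = 7 + x - t)
Y(C) = √12977/19 (Y(C) = √(36 - 1/19) = √(683/19) = √12977/19)
1/(Y(l(25, 20)) + (-186 - 437*123)) = 1/(√12977/19 + (-186 - 437*123)) = 1/(√12977/19 + (-186 - 53751)) = 1/(√12977/19 - 53937) = 1/(-53937 + √12977/19)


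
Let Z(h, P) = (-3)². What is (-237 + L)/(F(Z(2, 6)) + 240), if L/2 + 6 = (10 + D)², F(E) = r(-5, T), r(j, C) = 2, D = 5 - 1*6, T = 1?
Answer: -87/242 ≈ -0.35950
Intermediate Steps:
D = -1 (D = 5 - 6 = -1)
Z(h, P) = 9
F(E) = 2
L = 150 (L = -12 + 2*(10 - 1)² = -12 + 2*9² = -12 + 2*81 = -12 + 162 = 150)
(-237 + L)/(F(Z(2, 6)) + 240) = (-237 + 150)/(2 + 240) = -87/242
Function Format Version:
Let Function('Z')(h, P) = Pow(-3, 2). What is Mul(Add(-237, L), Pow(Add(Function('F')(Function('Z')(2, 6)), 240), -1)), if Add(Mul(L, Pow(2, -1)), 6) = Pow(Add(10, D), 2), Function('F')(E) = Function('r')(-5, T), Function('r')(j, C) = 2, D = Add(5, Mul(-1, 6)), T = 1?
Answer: Rational(-87, 242) ≈ -0.35950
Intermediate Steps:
D = -1 (D = Add(5, -6) = -1)
Function('Z')(h, P) = 9
Function('F')(E) = 2
L = 150 (L = Add(-12, Mul(2, Pow(Add(10, -1), 2))) = Add(-12, Mul(2, Pow(9, 2))) = Add(-12, Mul(2, 81)) = Add(-12, 162) = 150)
Mul(Add(-237, L), Pow(Add(Function('F')(Function('Z')(2, 6)), 240), -1)) = Mul(Add(-237, 150), Pow(Add(2, 240), -1)) = Mul(-87, Pow(242, -1)) = Mul(-87, Rational(1, 242)) = Rational(-87, 242)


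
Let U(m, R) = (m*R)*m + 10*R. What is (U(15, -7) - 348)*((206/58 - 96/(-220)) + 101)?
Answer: -333739808/1595 ≈ -2.0924e+5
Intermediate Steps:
U(m, R) = 10*R + R*m**2 (U(m, R) = (R*m)*m + 10*R = R*m**2 + 10*R = 10*R + R*m**2)
(U(15, -7) - 348)*((206/58 - 96/(-220)) + 101) = (-7*(10 + 15**2) - 348)*((206/58 - 96/(-220)) + 101) = (-7*(10 + 225) - 348)*((206*(1/58) - 96*(-1/220)) + 101) = (-7*235 - 348)*((103/29 + 24/55) + 101) = (-1645 - 348)*(6361/1595 + 101) = -1993*167456/1595 = -333739808/1595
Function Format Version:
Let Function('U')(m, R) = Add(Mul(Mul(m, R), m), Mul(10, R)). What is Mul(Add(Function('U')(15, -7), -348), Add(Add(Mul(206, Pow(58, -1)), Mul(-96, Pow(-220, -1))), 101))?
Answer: Rational(-333739808, 1595) ≈ -2.0924e+5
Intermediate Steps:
Function('U')(m, R) = Add(Mul(10, R), Mul(R, Pow(m, 2))) (Function('U')(m, R) = Add(Mul(Mul(R, m), m), Mul(10, R)) = Add(Mul(R, Pow(m, 2)), Mul(10, R)) = Add(Mul(10, R), Mul(R, Pow(m, 2))))
Mul(Add(Function('U')(15, -7), -348), Add(Add(Mul(206, Pow(58, -1)), Mul(-96, Pow(-220, -1))), 101)) = Mul(Add(Mul(-7, Add(10, Pow(15, 2))), -348), Add(Add(Mul(206, Pow(58, -1)), Mul(-96, Pow(-220, -1))), 101)) = Mul(Add(Mul(-7, Add(10, 225)), -348), Add(Add(Mul(206, Rational(1, 58)), Mul(-96, Rational(-1, 220))), 101)) = Mul(Add(Mul(-7, 235), -348), Add(Add(Rational(103, 29), Rational(24, 55)), 101)) = Mul(Add(-1645, -348), Add(Rational(6361, 1595), 101)) = Mul(-1993, Rational(167456, 1595)) = Rational(-333739808, 1595)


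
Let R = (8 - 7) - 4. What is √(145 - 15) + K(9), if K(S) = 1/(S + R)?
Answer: ⅙ + √130 ≈ 11.568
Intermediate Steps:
R = -3 (R = 1 - 4 = -3)
K(S) = 1/(-3 + S) (K(S) = 1/(S - 3) = 1/(-3 + S))
√(145 - 15) + K(9) = √(145 - 15) + 1/(-3 + 9) = √130 + 1/6 = √130 + ⅙ = ⅙ + √130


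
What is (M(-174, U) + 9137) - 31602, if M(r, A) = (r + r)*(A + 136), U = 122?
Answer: -112249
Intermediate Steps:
M(r, A) = 2*r*(136 + A) (M(r, A) = (2*r)*(136 + A) = 2*r*(136 + A))
(M(-174, U) + 9137) - 31602 = (2*(-174)*(136 + 122) + 9137) - 31602 = (2*(-174)*258 + 9137) - 31602 = (-89784 + 9137) - 31602 = -80647 - 31602 = -112249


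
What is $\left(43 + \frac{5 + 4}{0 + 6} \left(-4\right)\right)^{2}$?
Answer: $1369$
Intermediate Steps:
$\left(43 + \frac{5 + 4}{0 + 6} \left(-4\right)\right)^{2} = \left(43 + \frac{9}{6} \left(-4\right)\right)^{2} = \left(43 + 9 \cdot \frac{1}{6} \left(-4\right)\right)^{2} = \left(43 + \frac{3}{2} \left(-4\right)\right)^{2} = \left(43 - 6\right)^{2} = 37^{2} = 1369$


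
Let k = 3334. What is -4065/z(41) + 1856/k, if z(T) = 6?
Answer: -2256929/3334 ≈ -676.94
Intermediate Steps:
-4065/z(41) + 1856/k = -4065/6 + 1856/3334 = -4065*⅙ + 1856*(1/3334) = -1355/2 + 928/1667 = -2256929/3334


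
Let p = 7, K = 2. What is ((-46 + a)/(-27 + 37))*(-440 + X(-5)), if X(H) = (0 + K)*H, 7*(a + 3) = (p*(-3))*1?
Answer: 2340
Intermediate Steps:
a = -6 (a = -3 + ((7*(-3))*1)/7 = -3 + (-21*1)/7 = -3 + (⅐)*(-21) = -3 - 3 = -6)
X(H) = 2*H (X(H) = (0 + 2)*H = 2*H)
((-46 + a)/(-27 + 37))*(-440 + X(-5)) = ((-46 - 6)/(-27 + 37))*(-440 + 2*(-5)) = (-52/10)*(-440 - 10) = -52*⅒*(-450) = -26/5*(-450) = 2340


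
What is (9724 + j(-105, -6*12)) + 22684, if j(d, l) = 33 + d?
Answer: 32336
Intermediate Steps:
(9724 + j(-105, -6*12)) + 22684 = (9724 + (33 - 105)) + 22684 = (9724 - 72) + 22684 = 9652 + 22684 = 32336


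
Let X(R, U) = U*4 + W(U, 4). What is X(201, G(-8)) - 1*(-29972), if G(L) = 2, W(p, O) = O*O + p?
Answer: 29998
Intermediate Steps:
W(p, O) = p + O² (W(p, O) = O² + p = p + O²)
X(R, U) = 16 + 5*U (X(R, U) = U*4 + (U + 4²) = 4*U + (U + 16) = 4*U + (16 + U) = 16 + 5*U)
X(201, G(-8)) - 1*(-29972) = (16 + 5*2) - 1*(-29972) = (16 + 10) + 29972 = 26 + 29972 = 29998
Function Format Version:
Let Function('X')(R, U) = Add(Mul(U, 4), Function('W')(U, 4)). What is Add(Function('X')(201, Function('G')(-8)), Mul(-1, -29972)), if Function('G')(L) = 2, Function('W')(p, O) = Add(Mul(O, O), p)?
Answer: 29998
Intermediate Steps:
Function('W')(p, O) = Add(p, Pow(O, 2)) (Function('W')(p, O) = Add(Pow(O, 2), p) = Add(p, Pow(O, 2)))
Function('X')(R, U) = Add(16, Mul(5, U)) (Function('X')(R, U) = Add(Mul(U, 4), Add(U, Pow(4, 2))) = Add(Mul(4, U), Add(U, 16)) = Add(Mul(4, U), Add(16, U)) = Add(16, Mul(5, U)))
Add(Function('X')(201, Function('G')(-8)), Mul(-1, -29972)) = Add(Add(16, Mul(5, 2)), Mul(-1, -29972)) = Add(Add(16, 10), 29972) = Add(26, 29972) = 29998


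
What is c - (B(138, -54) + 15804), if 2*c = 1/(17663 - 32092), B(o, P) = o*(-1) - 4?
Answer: -451973997/28858 ≈ -15662.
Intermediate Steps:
B(o, P) = -4 - o (B(o, P) = -o - 4 = -4 - o)
c = -1/28858 (c = 1/(2*(17663 - 32092)) = (½)/(-14429) = (½)*(-1/14429) = -1/28858 ≈ -3.4652e-5)
c - (B(138, -54) + 15804) = -1/28858 - ((-4 - 1*138) + 15804) = -1/28858 - ((-4 - 138) + 15804) = -1/28858 - (-142 + 15804) = -1/28858 - 1*15662 = -1/28858 - 15662 = -451973997/28858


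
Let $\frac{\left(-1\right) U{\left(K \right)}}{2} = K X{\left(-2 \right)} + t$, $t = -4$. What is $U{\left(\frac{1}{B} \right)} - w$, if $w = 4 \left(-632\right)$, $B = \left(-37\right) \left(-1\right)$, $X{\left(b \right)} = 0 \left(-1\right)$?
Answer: $2536$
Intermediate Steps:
$X{\left(b \right)} = 0$
$B = 37$
$U{\left(K \right)} = 8$ ($U{\left(K \right)} = - 2 \left(K 0 - 4\right) = - 2 \left(0 - 4\right) = \left(-2\right) \left(-4\right) = 8$)
$w = -2528$
$U{\left(\frac{1}{B} \right)} - w = 8 - -2528 = 8 + 2528 = 2536$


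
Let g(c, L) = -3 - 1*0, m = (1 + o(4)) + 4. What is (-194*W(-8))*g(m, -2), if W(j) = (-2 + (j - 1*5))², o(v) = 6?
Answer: 130950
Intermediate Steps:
W(j) = (-7 + j)² (W(j) = (-2 + (j - 5))² = (-2 + (-5 + j))² = (-7 + j)²)
m = 11 (m = (1 + 6) + 4 = 7 + 4 = 11)
g(c, L) = -3 (g(c, L) = -3 + 0 = -3)
(-194*W(-8))*g(m, -2) = -194*(-7 - 8)²*(-3) = -194*(-15)²*(-3) = -194*225*(-3) = -43650*(-3) = 130950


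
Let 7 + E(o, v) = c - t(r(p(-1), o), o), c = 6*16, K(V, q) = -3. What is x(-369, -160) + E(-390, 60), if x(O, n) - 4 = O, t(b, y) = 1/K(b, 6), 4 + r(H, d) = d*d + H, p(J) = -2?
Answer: -827/3 ≈ -275.67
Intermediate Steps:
r(H, d) = -4 + H + d**2 (r(H, d) = -4 + (d*d + H) = -4 + (d**2 + H) = -4 + (H + d**2) = -4 + H + d**2)
t(b, y) = -1/3 (t(b, y) = 1/(-3) = -1/3)
c = 96
E(o, v) = 268/3 (E(o, v) = -7 + (96 - 1*(-1/3)) = -7 + (96 + 1/3) = -7 + 289/3 = 268/3)
x(O, n) = 4 + O
x(-369, -160) + E(-390, 60) = (4 - 369) + 268/3 = -365 + 268/3 = -827/3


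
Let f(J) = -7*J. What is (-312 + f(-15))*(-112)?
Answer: 23184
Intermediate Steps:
(-312 + f(-15))*(-112) = (-312 - 7*(-15))*(-112) = (-312 + 105)*(-112) = -207*(-112) = 23184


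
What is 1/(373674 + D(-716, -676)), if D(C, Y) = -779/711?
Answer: 711/265681435 ≈ 2.6761e-6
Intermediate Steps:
D(C, Y) = -779/711 (D(C, Y) = -779*1/711 = -779/711)
1/(373674 + D(-716, -676)) = 1/(373674 - 779/711) = 1/(265681435/711) = 711/265681435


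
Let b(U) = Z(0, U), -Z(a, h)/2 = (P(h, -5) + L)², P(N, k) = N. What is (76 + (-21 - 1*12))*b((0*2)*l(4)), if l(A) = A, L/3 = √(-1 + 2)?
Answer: -774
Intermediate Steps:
L = 3 (L = 3*√(-1 + 2) = 3*√1 = 3*1 = 3)
Z(a, h) = -2*(3 + h)² (Z(a, h) = -2*(h + 3)² = -2*(3 + h)²)
b(U) = -2*(3 + U)²
(76 + (-21 - 1*12))*b((0*2)*l(4)) = (76 + (-21 - 1*12))*(-2*(3 + (0*2)*4)²) = (76 + (-21 - 12))*(-2*(3 + 0*4)²) = (76 - 33)*(-2*(3 + 0)²) = 43*(-2*3²) = 43*(-2*9) = 43*(-18) = -774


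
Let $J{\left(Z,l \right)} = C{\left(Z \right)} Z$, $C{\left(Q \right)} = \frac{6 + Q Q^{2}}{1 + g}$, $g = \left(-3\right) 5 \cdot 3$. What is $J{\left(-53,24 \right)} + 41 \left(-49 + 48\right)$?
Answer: $- \frac{7891967}{44} \approx -1.7936 \cdot 10^{5}$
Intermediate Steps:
$g = -45$ ($g = \left(-15\right) 3 = -45$)
$C{\left(Q \right)} = - \frac{3}{22} - \frac{Q^{3}}{44}$ ($C{\left(Q \right)} = \frac{6 + Q Q^{2}}{1 - 45} = \frac{6 + Q^{3}}{-44} = \left(6 + Q^{3}\right) \left(- \frac{1}{44}\right) = - \frac{3}{22} - \frac{Q^{3}}{44}$)
$J{\left(Z,l \right)} = Z \left(- \frac{3}{22} - \frac{Z^{3}}{44}\right)$ ($J{\left(Z,l \right)} = \left(- \frac{3}{22} - \frac{Z^{3}}{44}\right) Z = Z \left(- \frac{3}{22} - \frac{Z^{3}}{44}\right)$)
$J{\left(-53,24 \right)} + 41 \left(-49 + 48\right) = \frac{1}{44} \left(-53\right) \left(-6 - \left(-53\right)^{3}\right) + 41 \left(-49 + 48\right) = \frac{1}{44} \left(-53\right) \left(-6 - -148877\right) + 41 \left(-1\right) = \frac{1}{44} \left(-53\right) \left(-6 + 148877\right) - 41 = \frac{1}{44} \left(-53\right) 148871 - 41 = - \frac{7890163}{44} - 41 = - \frac{7891967}{44}$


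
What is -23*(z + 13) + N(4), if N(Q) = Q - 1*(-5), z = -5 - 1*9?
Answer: 32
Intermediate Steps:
z = -14 (z = -5 - 9 = -14)
N(Q) = 5 + Q (N(Q) = Q + 5 = 5 + Q)
-23*(z + 13) + N(4) = -23*(-14 + 13) + (5 + 4) = -23*(-1) + 9 = 23 + 9 = 32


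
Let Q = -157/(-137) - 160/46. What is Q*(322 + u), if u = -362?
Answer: 293960/3151 ≈ 93.291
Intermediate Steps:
Q = -7349/3151 (Q = -157*(-1/137) - 160*1/46 = 157/137 - 80/23 = -7349/3151 ≈ -2.3323)
Q*(322 + u) = -7349*(322 - 362)/3151 = -7349/3151*(-40) = 293960/3151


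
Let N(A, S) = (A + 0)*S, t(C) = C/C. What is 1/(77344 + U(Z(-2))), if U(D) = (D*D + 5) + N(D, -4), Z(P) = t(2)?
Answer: 1/77346 ≈ 1.2929e-5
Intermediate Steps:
t(C) = 1
N(A, S) = A*S
Z(P) = 1
U(D) = 5 + D² - 4*D (U(D) = (D*D + 5) + D*(-4) = (D² + 5) - 4*D = (5 + D²) - 4*D = 5 + D² - 4*D)
1/(77344 + U(Z(-2))) = 1/(77344 + (5 + 1² - 4*1)) = 1/(77344 + (5 + 1 - 4)) = 1/(77344 + 2) = 1/77346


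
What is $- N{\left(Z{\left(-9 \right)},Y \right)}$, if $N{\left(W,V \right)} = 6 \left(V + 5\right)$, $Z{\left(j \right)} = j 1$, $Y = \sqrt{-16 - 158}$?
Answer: $-30 - 6 i \sqrt{174} \approx -30.0 - 79.145 i$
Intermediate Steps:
$Y = i \sqrt{174}$ ($Y = \sqrt{-174} = i \sqrt{174} \approx 13.191 i$)
$Z{\left(j \right)} = j$
$N{\left(W,V \right)} = 30 + 6 V$ ($N{\left(W,V \right)} = 6 \left(5 + V\right) = 30 + 6 V$)
$- N{\left(Z{\left(-9 \right)},Y \right)} = - (30 + 6 i \sqrt{174}) = -30 - 6 i \sqrt{174}$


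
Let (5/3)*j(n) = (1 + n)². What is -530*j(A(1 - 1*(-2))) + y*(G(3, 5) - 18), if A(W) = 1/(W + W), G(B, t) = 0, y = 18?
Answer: -4541/6 ≈ -756.83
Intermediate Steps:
A(W) = 1/(2*W)
j(n) = 3*(1 + n)²/5
-530*j(A(1 - 1*(-2))) + y*(G(3, 5) - 18) = -318*(1 + 1/(2*(1 - 1*(-2))))² + 18*(0 - 18) = -318*(1 + 1/(2*(1 + 2)))² + 18*(-18) = -318*(1 + (½)/3)² - 324 = -318*(1 + (½)*(⅓))² - 324 = -318*(1 + ⅙)² - 324 = -318*(7/6)² - 324 = -318*49/36 - 324 = -530*49/60 - 324 = -2597/6 - 324 = -4541/6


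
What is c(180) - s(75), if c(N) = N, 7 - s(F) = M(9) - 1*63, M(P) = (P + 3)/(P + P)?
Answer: 332/3 ≈ 110.67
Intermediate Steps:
M(P) = (3 + P)/(2*P) (M(P) = (3 + P)/((2*P)) = (3 + P)*(1/(2*P)) = (3 + P)/(2*P))
s(F) = 208/3 (s(F) = 7 - ((½)*(3 + 9)/9 - 1*63) = 7 - ((½)*(⅑)*12 - 63) = 7 - (⅔ - 63) = 7 - 1*(-187/3) = 7 + 187/3 = 208/3)
c(180) - s(75) = 180 - 1*208/3 = 180 - 208/3 = 332/3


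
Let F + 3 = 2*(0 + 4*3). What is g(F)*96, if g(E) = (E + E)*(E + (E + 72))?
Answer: 459648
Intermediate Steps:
F = 21 (F = -3 + 2*(0 + 4*3) = -3 + 2*(0 + 12) = -3 + 2*12 = -3 + 24 = 21)
g(E) = 2*E*(72 + 2*E) (g(E) = (2*E)*(E + (72 + E)) = (2*E)*(72 + 2*E) = 2*E*(72 + 2*E))
g(F)*96 = (4*21*(36 + 21))*96 = (4*21*57)*96 = 4788*96 = 459648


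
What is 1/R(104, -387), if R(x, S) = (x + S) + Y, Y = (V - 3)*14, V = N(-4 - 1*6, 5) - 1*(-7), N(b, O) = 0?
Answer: -1/227 ≈ -0.0044053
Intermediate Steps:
V = 7 (V = 0 - 1*(-7) = 0 + 7 = 7)
Y = 56 (Y = (7 - 3)*14 = 4*14 = 56)
R(x, S) = 56 + S + x (R(x, S) = (x + S) + 56 = (S + x) + 56 = 56 + S + x)
1/R(104, -387) = 1/(56 - 387 + 104) = 1/(-227) = -1/227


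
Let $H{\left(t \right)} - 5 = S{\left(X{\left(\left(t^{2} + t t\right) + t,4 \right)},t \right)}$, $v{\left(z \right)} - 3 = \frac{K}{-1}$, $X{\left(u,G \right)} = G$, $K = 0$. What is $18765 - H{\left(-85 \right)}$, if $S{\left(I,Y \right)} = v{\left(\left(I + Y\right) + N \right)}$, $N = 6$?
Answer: $18757$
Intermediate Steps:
$v{\left(z \right)} = 3$ ($v{\left(z \right)} = 3 + \frac{0}{-1} = 3 + 0 \left(-1\right) = 3 + 0 = 3$)
$S{\left(I,Y \right)} = 3$
$H{\left(t \right)} = 8$ ($H{\left(t \right)} = 5 + 3 = 8$)
$18765 - H{\left(-85 \right)} = 18765 - 8 = 18757$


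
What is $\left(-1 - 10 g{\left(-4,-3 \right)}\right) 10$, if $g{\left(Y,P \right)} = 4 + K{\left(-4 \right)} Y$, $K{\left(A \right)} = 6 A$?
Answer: $-10010$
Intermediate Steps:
$g{\left(Y,P \right)} = 4 - 24 Y$ ($g{\left(Y,P \right)} = 4 + 6 \left(-4\right) Y = 4 - 24 Y$)
$\left(-1 - 10 g{\left(-4,-3 \right)}\right) 10 = \left(-1 - 10 \left(4 - -96\right)\right) 10 = \left(-1 - 10 \left(4 + 96\right)\right) 10 = \left(-1 - 1000\right) 10 = \left(-1001\right) 10 = -10010$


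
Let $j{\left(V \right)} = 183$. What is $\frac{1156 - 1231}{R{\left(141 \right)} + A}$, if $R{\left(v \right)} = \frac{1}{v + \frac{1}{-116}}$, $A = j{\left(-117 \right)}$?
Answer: $- \frac{1226625}{2993081} \approx -0.40982$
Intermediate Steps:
$A = 183$
$R{\left(v \right)} = \frac{1}{- \frac{1}{116} + v}$ ($R{\left(v \right)} = \frac{1}{v - \frac{1}{116}} = \frac{1}{- \frac{1}{116} + v}$)
$\frac{1156 - 1231}{R{\left(141 \right)} + A} = \frac{1156 - 1231}{\frac{116}{-1 + 116 \cdot 141} + 183} = - \frac{75}{\frac{116}{-1 + 16356} + 183} = - \frac{75}{\frac{116}{16355} + 183} = - \frac{75}{\frac{2993081}{16355}} = \left(-75\right) \frac{16355}{2993081} = - \frac{1226625}{2993081}$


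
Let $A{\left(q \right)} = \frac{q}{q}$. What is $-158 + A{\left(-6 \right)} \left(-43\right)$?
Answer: $-201$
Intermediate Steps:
$A{\left(q \right)} = 1$
$-158 + A{\left(-6 \right)} \left(-43\right) = -158 + 1 \left(-43\right) = -158 - 43 = -201$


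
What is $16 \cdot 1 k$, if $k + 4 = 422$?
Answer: $6688$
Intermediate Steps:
$k = 418$ ($k = -4 + 422 = 418$)
$16 \cdot 1 k = 16 \cdot 1 \cdot 418 = 16 \cdot 418 = 6688$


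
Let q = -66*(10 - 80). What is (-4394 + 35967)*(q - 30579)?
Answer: -819603507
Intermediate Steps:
q = 4620 (q = -66*(-70) = 4620)
(-4394 + 35967)*(q - 30579) = (-4394 + 35967)*(4620 - 30579) = 31573*(-25959) = -819603507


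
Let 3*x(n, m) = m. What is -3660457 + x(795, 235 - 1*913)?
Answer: -3660683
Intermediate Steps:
x(n, m) = m/3
-3660457 + x(795, 235 - 1*913) = -3660457 + (235 - 1*913)/3 = -3660457 + (235 - 913)/3 = -3660457 + (⅓)*(-678) = -3660457 - 226 = -3660683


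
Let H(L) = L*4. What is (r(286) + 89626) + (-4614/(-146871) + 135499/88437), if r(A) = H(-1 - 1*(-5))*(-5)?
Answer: 129235348471921/1443203403 ≈ 89548.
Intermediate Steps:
H(L) = 4*L
r(A) = -80 (r(A) = (4*(-1 - 1*(-5)))*(-5) = (4*(-1 + 5))*(-5) = (4*4)*(-5) = 16*(-5) = -80)
(r(286) + 89626) + (-4614/(-146871) + 135499/88437) = (-80 + 89626) + (-4614/(-146871) + 135499/88437) = 89546 + (-4614*(-1/146871) + 135499*(1/88437)) = 89546 + (1538/48957 + 135499/88437) = 89546 + 2256546883/1443203403 = 129235348471921/1443203403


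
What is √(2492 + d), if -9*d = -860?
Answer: 2*√5822/3 ≈ 50.868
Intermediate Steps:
d = 860/9 (d = -⅑*(-860) = 860/9 ≈ 95.556)
√(2492 + d) = √(2492 + 860/9) = √(23288/9) = 2*√5822/3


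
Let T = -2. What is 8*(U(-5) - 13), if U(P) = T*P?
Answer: -24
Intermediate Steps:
U(P) = -2*P
8*(U(-5) - 13) = 8*(-2*(-5) - 13) = 8*(10 - 13) = 8*(-3) = -24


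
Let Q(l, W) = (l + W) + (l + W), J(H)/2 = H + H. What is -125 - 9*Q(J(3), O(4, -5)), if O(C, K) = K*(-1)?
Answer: -431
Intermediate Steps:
O(C, K) = -K
J(H) = 4*H (J(H) = 2*(H + H) = 2*(2*H) = 4*H)
Q(l, W) = 2*W + 2*l (Q(l, W) = (W + l) + (W + l) = 2*W + 2*l)
-125 - 9*Q(J(3), O(4, -5)) = -125 - 9*(2*(-1*(-5)) + 2*(4*3)) = -125 - 9*(2*5 + 2*12) = -125 - 9*(10 + 24) = -125 - 9*34 = -125 - 306 = -431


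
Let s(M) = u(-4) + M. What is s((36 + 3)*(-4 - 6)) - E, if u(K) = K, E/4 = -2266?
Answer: 8670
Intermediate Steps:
E = -9064 (E = 4*(-2266) = -9064)
s(M) = -4 + M
s((36 + 3)*(-4 - 6)) - E = (-4 + (36 + 3)*(-4 - 6)) - 1*(-9064) = (-4 + 39*(-10)) + 9064 = (-4 - 390) + 9064 = -394 + 9064 = 8670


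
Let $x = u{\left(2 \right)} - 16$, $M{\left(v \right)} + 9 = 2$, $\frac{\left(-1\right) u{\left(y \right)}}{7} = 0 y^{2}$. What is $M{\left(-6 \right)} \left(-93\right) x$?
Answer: $-10416$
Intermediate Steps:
$u{\left(y \right)} = 0$ ($u{\left(y \right)} = - 7 \cdot 0 y^{2} = \left(-7\right) 0 = 0$)
$M{\left(v \right)} = -7$ ($M{\left(v \right)} = -9 + 2 = -7$)
$x = -16$ ($x = 0 - 16 = -16$)
$M{\left(-6 \right)} \left(-93\right) x = \left(-7\right) \left(-93\right) \left(-16\right) = 651 \left(-16\right) = -10416$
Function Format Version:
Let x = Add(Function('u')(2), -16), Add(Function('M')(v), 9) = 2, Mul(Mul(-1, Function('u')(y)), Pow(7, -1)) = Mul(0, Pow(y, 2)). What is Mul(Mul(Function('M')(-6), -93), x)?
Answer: -10416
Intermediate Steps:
Function('u')(y) = 0 (Function('u')(y) = Mul(-7, Mul(0, Pow(y, 2))) = Mul(-7, 0) = 0)
Function('M')(v) = -7 (Function('M')(v) = Add(-9, 2) = -7)
x = -16 (x = Add(0, -16) = -16)
Mul(Mul(Function('M')(-6), -93), x) = Mul(Mul(-7, -93), -16) = Mul(651, -16) = -10416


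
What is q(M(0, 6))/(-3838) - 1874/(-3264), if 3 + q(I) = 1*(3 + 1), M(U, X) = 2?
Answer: 1797287/3131808 ≈ 0.57388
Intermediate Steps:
q(I) = 1 (q(I) = -3 + 1*(3 + 1) = -3 + 1*4 = -3 + 4 = 1)
q(M(0, 6))/(-3838) - 1874/(-3264) = 1/(-3838) - 1874/(-3264) = 1*(-1/3838) - 1874*(-1/3264) = -1/3838 + 937/1632 = 1797287/3131808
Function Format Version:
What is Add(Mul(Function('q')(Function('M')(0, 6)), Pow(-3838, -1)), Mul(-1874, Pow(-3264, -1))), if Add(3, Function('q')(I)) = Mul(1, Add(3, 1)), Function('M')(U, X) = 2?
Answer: Rational(1797287, 3131808) ≈ 0.57388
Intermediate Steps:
Function('q')(I) = 1 (Function('q')(I) = Add(-3, Mul(1, Add(3, 1))) = Add(-3, Mul(1, 4)) = Add(-3, 4) = 1)
Add(Mul(Function('q')(Function('M')(0, 6)), Pow(-3838, -1)), Mul(-1874, Pow(-3264, -1))) = Add(Mul(1, Pow(-3838, -1)), Mul(-1874, Pow(-3264, -1))) = Add(Mul(1, Rational(-1, 3838)), Mul(-1874, Rational(-1, 3264))) = Add(Rational(-1, 3838), Rational(937, 1632)) = Rational(1797287, 3131808)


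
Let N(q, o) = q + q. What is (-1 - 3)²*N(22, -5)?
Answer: 704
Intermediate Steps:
N(q, o) = 2*q
(-1 - 3)²*N(22, -5) = (-1 - 3)²*(2*22) = (-4)²*44 = 16*44 = 704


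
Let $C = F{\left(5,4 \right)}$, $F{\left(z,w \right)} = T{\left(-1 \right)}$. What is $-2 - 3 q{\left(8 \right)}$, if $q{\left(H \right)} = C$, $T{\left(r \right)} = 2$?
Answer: $-8$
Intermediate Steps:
$F{\left(z,w \right)} = 2$
$C = 2$
$q{\left(H \right)} = 2$
$-2 - 3 q{\left(8 \right)} = -2 - 6 = -8$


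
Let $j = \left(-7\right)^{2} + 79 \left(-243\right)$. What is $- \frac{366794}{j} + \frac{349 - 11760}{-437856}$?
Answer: $\frac{40205362873}{2096016672} \approx 19.182$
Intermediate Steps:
$j = -19148$ ($j = 49 - 19197 = -19148$)
$- \frac{366794}{j} + \frac{349 - 11760}{-437856} = - \frac{366794}{-19148} + \frac{349 - 11760}{-437856} = \left(-366794\right) \left(- \frac{1}{19148}\right) + \left(349 - 11760\right) \left(- \frac{1}{437856}\right) = \frac{183397}{9574} - - \frac{11411}{437856} = \frac{183397}{9574} + \frac{11411}{437856} = \frac{40205362873}{2096016672}$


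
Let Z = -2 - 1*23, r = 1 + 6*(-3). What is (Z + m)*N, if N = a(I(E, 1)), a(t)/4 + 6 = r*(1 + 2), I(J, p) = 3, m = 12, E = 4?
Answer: 2964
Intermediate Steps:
r = -17 (r = 1 - 18 = -17)
Z = -25 (Z = -2 - 23 = -25)
a(t) = -228 (a(t) = -24 + 4*(-17*(1 + 2)) = -24 + 4*(-17*3) = -24 + 4*(-51) = -24 - 204 = -228)
N = -228
(Z + m)*N = (-25 + 12)*(-228) = -13*(-228) = 2964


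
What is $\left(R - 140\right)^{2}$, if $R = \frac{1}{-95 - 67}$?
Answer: $\frac{514427761}{26244} \approx 19602.0$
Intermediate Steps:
$R = - \frac{1}{162}$ ($R = \frac{1}{-162} = - \frac{1}{162} \approx -0.0061728$)
$\left(R - 140\right)^{2} = \left(- \frac{1}{162} - 140\right)^{2} = \left(- \frac{22681}{162}\right)^{2} = \frac{514427761}{26244}$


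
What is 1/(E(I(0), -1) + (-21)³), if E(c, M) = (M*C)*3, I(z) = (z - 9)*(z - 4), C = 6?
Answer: -1/9279 ≈ -0.00010777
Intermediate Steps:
I(z) = (-9 + z)*(-4 + z)
E(c, M) = 18*M (E(c, M) = (M*6)*3 = (6*M)*3 = 18*M)
1/(E(I(0), -1) + (-21)³) = 1/(18*(-1) + (-21)³) = 1/(-18 - 9261) = 1/(-9279) = -1/9279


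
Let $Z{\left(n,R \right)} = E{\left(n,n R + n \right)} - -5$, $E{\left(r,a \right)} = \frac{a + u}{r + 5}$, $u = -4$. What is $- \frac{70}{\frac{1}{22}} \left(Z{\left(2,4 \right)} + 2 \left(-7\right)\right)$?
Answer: $12540$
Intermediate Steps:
$E{\left(r,a \right)} = \frac{-4 + a}{5 + r}$ ($E{\left(r,a \right)} = \frac{a - 4}{r + 5} = \frac{-4 + a}{5 + r}$)
$Z{\left(n,R \right)} = 5 + \frac{-4 + n + R n}{5 + n}$ ($Z{\left(n,R \right)} = \frac{-4 + \left(n R + n\right)}{5 + n} - -5 = \frac{-4 + \left(R n + n\right)}{5 + n} + 5 = \frac{-4 + \left(n + R n\right)}{5 + n} + 5 = \frac{-4 + n + R n}{5 + n} + 5 = 5 + \frac{-4 + n + R n}{5 + n}$)
$- \frac{70}{\frac{1}{22}} \left(Z{\left(2,4 \right)} + 2 \left(-7\right)\right) = - \frac{70}{\frac{1}{22}} \left(\frac{21 + 6 \cdot 2 + 4 \cdot 2}{5 + 2} + 2 \left(-7\right)\right) = - 70 \frac{1}{\frac{1}{22}} \left(\frac{21 + 12 + 8}{7} - 14\right) = \left(-70\right) 22 \left(\frac{1}{7} \cdot 41 - 14\right) = - 1540 \left(\frac{41}{7} - 14\right) = \left(-1540\right) \left(- \frac{57}{7}\right) = 12540$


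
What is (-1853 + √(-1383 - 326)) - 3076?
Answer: -4929 + I*√1709 ≈ -4929.0 + 41.34*I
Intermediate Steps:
(-1853 + √(-1383 - 326)) - 3076 = (-1853 + √(-1709)) - 3076 = (-1853 + I*√1709) - 3076 = -4929 + I*√1709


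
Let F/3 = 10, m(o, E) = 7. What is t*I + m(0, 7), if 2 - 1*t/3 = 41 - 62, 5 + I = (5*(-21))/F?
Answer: -1159/2 ≈ -579.50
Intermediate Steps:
F = 30 (F = 3*10 = 30)
I = -17/2 (I = -5 + (5*(-21))/30 = -5 - 105*1/30 = -5 - 7/2 = -17/2 ≈ -8.5000)
t = 69 (t = 6 - 3*(41 - 62) = 6 - 3*(-21) = 6 + 63 = 69)
t*I + m(0, 7) = 69*(-17/2) + 7 = -1173/2 + 7 = -1159/2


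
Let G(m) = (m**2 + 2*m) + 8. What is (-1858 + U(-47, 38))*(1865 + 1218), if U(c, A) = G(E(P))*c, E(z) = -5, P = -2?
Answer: -9060937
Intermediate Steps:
G(m) = 8 + m**2 + 2*m
U(c, A) = 23*c (U(c, A) = (8 + (-5)**2 + 2*(-5))*c = (8 + 25 - 10)*c = 23*c)
(-1858 + U(-47, 38))*(1865 + 1218) = (-1858 + 23*(-47))*(1865 + 1218) = (-1858 - 1081)*3083 = -2939*3083 = -9060937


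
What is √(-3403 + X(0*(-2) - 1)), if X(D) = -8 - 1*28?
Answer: I*√3439 ≈ 58.643*I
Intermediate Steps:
X(D) = -36 (X(D) = -8 - 28 = -36)
√(-3403 + X(0*(-2) - 1)) = √(-3403 - 36) = √(-3439) = I*√3439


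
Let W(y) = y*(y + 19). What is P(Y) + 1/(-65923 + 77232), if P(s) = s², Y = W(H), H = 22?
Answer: 9201047637/11309 ≈ 8.1360e+5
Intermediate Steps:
W(y) = y*(19 + y)
Y = 902 (Y = 22*(19 + 22) = 22*41 = 902)
P(Y) + 1/(-65923 + 77232) = 902² + 1/(-65923 + 77232) = 813604 + 1/11309 = 9201047637/11309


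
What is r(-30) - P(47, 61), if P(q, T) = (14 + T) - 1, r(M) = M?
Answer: -104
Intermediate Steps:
P(q, T) = 13 + T
r(-30) - P(47, 61) = -30 - (13 + 61) = -30 - 1*74 = -30 - 74 = -104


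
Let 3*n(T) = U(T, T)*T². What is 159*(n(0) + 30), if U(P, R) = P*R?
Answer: 4770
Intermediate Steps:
n(T) = T⁴/3 (n(T) = ((T*T)*T²)/3 = (T²*T²)/3 = T⁴/3)
159*(n(0) + 30) = 159*((⅓)*0⁴ + 30) = 159*((⅓)*0 + 30) = 159*(0 + 30) = 159*30 = 4770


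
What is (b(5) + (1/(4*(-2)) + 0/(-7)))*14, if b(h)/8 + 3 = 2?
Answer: -455/4 ≈ -113.75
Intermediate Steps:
b(h) = -8 (b(h) = -24 + 8*2 = -24 + 16 = -8)
(b(5) + (1/(4*(-2)) + 0/(-7)))*14 = (-8 + (1/(4*(-2)) + 0/(-7)))*14 = (-8 + (1/(-8) + 0*(-1/7)))*14 = (-8 + (1*(-1/8) + 0))*14 = (-8 + (-1/8 + 0))*14 = (-8 - 1/8)*14 = -65/8*14 = -455/4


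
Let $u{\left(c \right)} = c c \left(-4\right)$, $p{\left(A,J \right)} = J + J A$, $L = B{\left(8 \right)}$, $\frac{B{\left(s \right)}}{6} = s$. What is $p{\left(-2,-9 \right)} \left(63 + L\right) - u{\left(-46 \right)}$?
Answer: $9463$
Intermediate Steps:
$B{\left(s \right)} = 6 s$
$L = 48$ ($L = 6 \cdot 8 = 48$)
$p{\left(A,J \right)} = J + A J$
$u{\left(c \right)} = - 4 c^{2}$ ($u{\left(c \right)} = c^{2} \left(-4\right) = - 4 c^{2}$)
$p{\left(-2,-9 \right)} \left(63 + L\right) - u{\left(-46 \right)} = - 9 \left(1 - 2\right) \left(63 + 48\right) - - 4 \left(-46\right)^{2} = \left(-9\right) \left(-1\right) 111 - \left(-4\right) 2116 = 9 \cdot 111 - -8464 = 999 + 8464 = 9463$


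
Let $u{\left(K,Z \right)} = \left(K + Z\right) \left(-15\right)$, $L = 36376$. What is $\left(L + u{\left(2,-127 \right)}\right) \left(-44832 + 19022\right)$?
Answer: $-987258310$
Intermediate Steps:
$u{\left(K,Z \right)} = - 15 K - 15 Z$
$\left(L + u{\left(2,-127 \right)}\right) \left(-44832 + 19022\right) = \left(36376 - -1875\right) \left(-44832 + 19022\right) = \left(36376 + \left(-30 + 1905\right)\right) \left(-25810\right) = \left(36376 + 1875\right) \left(-25810\right) = 38251 \left(-25810\right) = -987258310$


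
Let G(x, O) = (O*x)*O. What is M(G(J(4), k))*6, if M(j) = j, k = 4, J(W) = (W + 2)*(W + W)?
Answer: 4608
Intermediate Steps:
J(W) = 2*W*(2 + W) (J(W) = (2 + W)*(2*W) = 2*W*(2 + W))
G(x, O) = x*O**2
M(G(J(4), k))*6 = ((2*4*(2 + 4))*4**2)*6 = ((2*4*6)*16)*6 = (48*16)*6 = 768*6 = 4608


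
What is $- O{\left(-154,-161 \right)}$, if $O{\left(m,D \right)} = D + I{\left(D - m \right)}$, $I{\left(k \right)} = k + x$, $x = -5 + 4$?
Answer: $169$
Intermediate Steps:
$x = -1$
$I{\left(k \right)} = -1 + k$ ($I{\left(k \right)} = k - 1 = -1 + k$)
$O{\left(m,D \right)} = -1 - m + 2 D$ ($O{\left(m,D \right)} = D - \left(1 + m - D\right) = -1 - m + 2 D$)
$- O{\left(-154,-161 \right)} = - (-1 - -154 + 2 \left(-161\right)) = - (-1 + 154 - 322) = \left(-1\right) \left(-169\right) = 169$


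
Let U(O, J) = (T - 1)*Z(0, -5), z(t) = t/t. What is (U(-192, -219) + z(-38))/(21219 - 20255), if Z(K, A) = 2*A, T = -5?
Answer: 61/964 ≈ 0.063278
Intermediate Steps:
z(t) = 1
U(O, J) = 60 (U(O, J) = (-5 - 1)*(2*(-5)) = -6*(-10) = 60)
(U(-192, -219) + z(-38))/(21219 - 20255) = (60 + 1)/(21219 - 20255) = 61/964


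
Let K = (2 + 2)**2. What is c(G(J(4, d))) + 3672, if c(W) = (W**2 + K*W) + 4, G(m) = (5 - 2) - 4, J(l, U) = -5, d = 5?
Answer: 3661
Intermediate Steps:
G(m) = -1 (G(m) = 3 - 4 = -1)
K = 16 (K = 4**2 = 16)
c(W) = 4 + W**2 + 16*W (c(W) = (W**2 + 16*W) + 4 = 4 + W**2 + 16*W)
c(G(J(4, d))) + 3672 = (4 + (-1)**2 + 16*(-1)) + 3672 = (4 + 1 - 16) + 3672 = -11 + 3672 = 3661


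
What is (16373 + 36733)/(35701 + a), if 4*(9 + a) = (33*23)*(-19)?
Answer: 212424/128347 ≈ 1.6551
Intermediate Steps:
a = -14457/4 (a = -9 + ((33*23)*(-19))/4 = -9 + (759*(-19))/4 = -9 + (¼)*(-14421) = -9 - 14421/4 = -14457/4 ≈ -3614.3)
(16373 + 36733)/(35701 + a) = (16373 + 36733)/(35701 - 14457/4) = 53106/(128347/4) = 53106*(4/128347) = 212424/128347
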